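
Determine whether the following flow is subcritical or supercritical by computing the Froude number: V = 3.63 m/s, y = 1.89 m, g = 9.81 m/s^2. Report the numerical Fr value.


The Froude number is defined as Fr = V / sqrt(g*y).
g*y = 9.81 * 1.89 = 18.5409.
sqrt(g*y) = sqrt(18.5409) = 4.3059.
Fr = 3.63 / 4.3059 = 0.843.
Since Fr < 1, the flow is subcritical.

0.843


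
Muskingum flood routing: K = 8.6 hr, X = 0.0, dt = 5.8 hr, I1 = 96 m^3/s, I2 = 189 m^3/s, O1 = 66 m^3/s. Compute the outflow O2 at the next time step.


Muskingum coefficients:
denom = 2*K*(1-X) + dt = 2*8.6*(1-0.0) + 5.8 = 23.0.
C0 = (dt - 2*K*X)/denom = (5.8 - 2*8.6*0.0)/23.0 = 0.2522.
C1 = (dt + 2*K*X)/denom = (5.8 + 2*8.6*0.0)/23.0 = 0.2522.
C2 = (2*K*(1-X) - dt)/denom = 0.4957.
O2 = C0*I2 + C1*I1 + C2*O1
   = 0.2522*189 + 0.2522*96 + 0.4957*66
   = 104.58 m^3/s.

104.58


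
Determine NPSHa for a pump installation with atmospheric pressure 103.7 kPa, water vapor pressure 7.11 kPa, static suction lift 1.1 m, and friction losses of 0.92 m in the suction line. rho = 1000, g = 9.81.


NPSHa = p_atm/(rho*g) - z_s - hf_s - p_vap/(rho*g).
p_atm/(rho*g) = 103.7*1000 / (1000*9.81) = 10.571 m.
p_vap/(rho*g) = 7.11*1000 / (1000*9.81) = 0.725 m.
NPSHa = 10.571 - 1.1 - 0.92 - 0.725
      = 7.83 m.

7.83


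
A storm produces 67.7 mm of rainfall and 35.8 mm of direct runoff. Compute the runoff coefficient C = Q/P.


The runoff coefficient C = runoff depth / rainfall depth.
C = 35.8 / 67.7
  = 0.5288.

0.5288


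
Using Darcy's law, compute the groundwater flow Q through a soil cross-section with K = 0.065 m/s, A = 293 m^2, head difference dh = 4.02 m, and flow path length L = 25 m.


Darcy's law: Q = K * A * i, where i = dh/L.
Hydraulic gradient i = 4.02 / 25 = 0.1608.
Q = 0.065 * 293 * 0.1608
  = 3.0624 m^3/s.

3.0624


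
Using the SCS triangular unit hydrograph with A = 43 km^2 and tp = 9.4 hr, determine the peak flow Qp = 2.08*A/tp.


SCS formula: Qp = 2.08 * A / tp.
Qp = 2.08 * 43 / 9.4
   = 89.44 / 9.4
   = 9.51 m^3/s per cm.

9.51


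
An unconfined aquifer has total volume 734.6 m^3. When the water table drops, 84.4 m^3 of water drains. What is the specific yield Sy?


Specific yield Sy = Volume drained / Total volume.
Sy = 84.4 / 734.6
   = 0.1149.

0.1149


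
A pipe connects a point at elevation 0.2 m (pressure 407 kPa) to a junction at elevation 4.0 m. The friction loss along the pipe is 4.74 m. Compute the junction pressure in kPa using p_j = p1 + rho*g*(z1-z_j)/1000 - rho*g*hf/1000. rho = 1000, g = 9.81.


Junction pressure: p_j = p1 + rho*g*(z1 - z_j)/1000 - rho*g*hf/1000.
Elevation term = 1000*9.81*(0.2 - 4.0)/1000 = -37.278 kPa.
Friction term = 1000*9.81*4.74/1000 = 46.499 kPa.
p_j = 407 + -37.278 - 46.499 = 323.22 kPa.

323.22


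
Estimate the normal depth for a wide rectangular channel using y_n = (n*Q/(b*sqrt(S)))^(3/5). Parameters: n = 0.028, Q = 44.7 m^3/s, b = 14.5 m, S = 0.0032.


We use the wide-channel approximation y_n = (n*Q/(b*sqrt(S)))^(3/5).
sqrt(S) = sqrt(0.0032) = 0.056569.
Numerator: n*Q = 0.028 * 44.7 = 1.2516.
Denominator: b*sqrt(S) = 14.5 * 0.056569 = 0.82025.
arg = 1.5259.
y_n = 1.5259^(3/5) = 1.2886 m.

1.2886


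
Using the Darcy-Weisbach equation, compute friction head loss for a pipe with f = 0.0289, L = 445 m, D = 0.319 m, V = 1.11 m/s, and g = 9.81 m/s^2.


Darcy-Weisbach equation: h_f = f * (L/D) * V^2/(2g).
f * L/D = 0.0289 * 445/0.319 = 40.315.
V^2/(2g) = 1.11^2 / (2*9.81) = 1.2321 / 19.62 = 0.0628 m.
h_f = 40.315 * 0.0628 = 2.532 m.

2.532


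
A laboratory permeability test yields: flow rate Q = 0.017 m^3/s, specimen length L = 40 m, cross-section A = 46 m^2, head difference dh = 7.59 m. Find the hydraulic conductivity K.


From K = Q*L / (A*dh):
Numerator: Q*L = 0.017 * 40 = 0.68.
Denominator: A*dh = 46 * 7.59 = 349.14.
K = 0.68 / 349.14 = 0.001948 m/s.

0.001948


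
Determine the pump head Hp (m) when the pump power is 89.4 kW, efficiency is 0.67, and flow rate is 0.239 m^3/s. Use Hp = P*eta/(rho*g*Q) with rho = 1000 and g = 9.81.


Pump head formula: Hp = P * eta / (rho * g * Q).
Numerator: P * eta = 89.4 * 1000 * 0.67 = 59898.0 W.
Denominator: rho * g * Q = 1000 * 9.81 * 0.239 = 2344.59.
Hp = 59898.0 / 2344.59 = 25.55 m.

25.55


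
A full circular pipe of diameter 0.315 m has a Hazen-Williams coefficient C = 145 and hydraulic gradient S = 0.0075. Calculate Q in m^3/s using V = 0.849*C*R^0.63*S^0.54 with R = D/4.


For a full circular pipe, R = D/4 = 0.315/4 = 0.0788 m.
V = 0.849 * 145 * 0.0788^0.63 * 0.0075^0.54
  = 0.849 * 145 * 0.201668 * 0.071209
  = 1.7679 m/s.
Pipe area A = pi*D^2/4 = pi*0.315^2/4 = 0.0779 m^2.
Q = A * V = 0.0779 * 1.7679 = 0.1378 m^3/s.

0.1378


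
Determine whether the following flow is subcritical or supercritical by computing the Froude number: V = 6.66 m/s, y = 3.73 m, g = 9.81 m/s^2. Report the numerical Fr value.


The Froude number is defined as Fr = V / sqrt(g*y).
g*y = 9.81 * 3.73 = 36.5913.
sqrt(g*y) = sqrt(36.5913) = 6.0491.
Fr = 6.66 / 6.0491 = 1.101.
Since Fr > 1, the flow is supercritical.

1.101


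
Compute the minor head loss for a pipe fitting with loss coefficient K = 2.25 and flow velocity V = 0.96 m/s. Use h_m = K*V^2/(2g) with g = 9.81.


Minor loss formula: h_m = K * V^2/(2g).
V^2 = 0.96^2 = 0.9216.
V^2/(2g) = 0.9216 / 19.62 = 0.047 m.
h_m = 2.25 * 0.047 = 0.1057 m.

0.1057


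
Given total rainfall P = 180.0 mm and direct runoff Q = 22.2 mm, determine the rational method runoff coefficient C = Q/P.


The runoff coefficient C = runoff depth / rainfall depth.
C = 22.2 / 180.0
  = 0.1233.

0.1233


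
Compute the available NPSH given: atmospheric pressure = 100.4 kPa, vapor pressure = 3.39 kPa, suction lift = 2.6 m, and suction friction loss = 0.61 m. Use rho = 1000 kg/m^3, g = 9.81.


NPSHa = p_atm/(rho*g) - z_s - hf_s - p_vap/(rho*g).
p_atm/(rho*g) = 100.4*1000 / (1000*9.81) = 10.234 m.
p_vap/(rho*g) = 3.39*1000 / (1000*9.81) = 0.346 m.
NPSHa = 10.234 - 2.6 - 0.61 - 0.346
      = 6.68 m.

6.68


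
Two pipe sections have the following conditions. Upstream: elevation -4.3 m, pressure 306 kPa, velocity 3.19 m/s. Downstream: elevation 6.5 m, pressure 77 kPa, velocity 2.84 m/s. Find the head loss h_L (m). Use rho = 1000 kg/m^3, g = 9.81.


Total head at each section: H = z + p/(rho*g) + V^2/(2g).
H1 = -4.3 + 306*1000/(1000*9.81) + 3.19^2/(2*9.81)
   = -4.3 + 31.193 + 0.5187
   = 27.411 m.
H2 = 6.5 + 77*1000/(1000*9.81) + 2.84^2/(2*9.81)
   = 6.5 + 7.849 + 0.4111
   = 14.76 m.
h_L = H1 - H2 = 27.411 - 14.76 = 12.651 m.

12.651


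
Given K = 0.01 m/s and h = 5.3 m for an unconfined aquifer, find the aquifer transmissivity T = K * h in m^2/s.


Transmissivity is defined as T = K * h.
T = 0.01 * 5.3
  = 0.053 m^2/s.

0.053


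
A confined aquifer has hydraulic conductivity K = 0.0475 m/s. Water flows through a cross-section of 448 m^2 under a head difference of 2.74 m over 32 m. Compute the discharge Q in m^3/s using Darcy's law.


Darcy's law: Q = K * A * i, where i = dh/L.
Hydraulic gradient i = 2.74 / 32 = 0.085625.
Q = 0.0475 * 448 * 0.085625
  = 1.8221 m^3/s.

1.8221


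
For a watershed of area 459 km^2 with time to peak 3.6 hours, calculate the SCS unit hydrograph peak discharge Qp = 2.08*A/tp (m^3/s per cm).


SCS formula: Qp = 2.08 * A / tp.
Qp = 2.08 * 459 / 3.6
   = 954.72 / 3.6
   = 265.2 m^3/s per cm.

265.2


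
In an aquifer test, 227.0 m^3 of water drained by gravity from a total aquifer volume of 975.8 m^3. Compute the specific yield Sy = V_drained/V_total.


Specific yield Sy = Volume drained / Total volume.
Sy = 227.0 / 975.8
   = 0.2326.

0.2326


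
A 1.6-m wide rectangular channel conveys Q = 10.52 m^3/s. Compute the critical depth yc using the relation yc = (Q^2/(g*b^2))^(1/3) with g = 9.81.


Using yc = (Q^2 / (g * b^2))^(1/3):
Q^2 = 10.52^2 = 110.67.
g * b^2 = 9.81 * 1.6^2 = 9.81 * 2.56 = 25.11.
Q^2 / (g*b^2) = 110.67 / 25.11 = 4.4074.
yc = 4.4074^(1/3) = 1.6395 m.

1.6395


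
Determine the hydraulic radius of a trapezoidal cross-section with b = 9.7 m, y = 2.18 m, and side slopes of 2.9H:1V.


For a trapezoidal section with side slope z:
A = (b + z*y)*y = (9.7 + 2.9*2.18)*2.18 = 34.928 m^2.
P = b + 2*y*sqrt(1 + z^2) = 9.7 + 2*2.18*sqrt(1 + 2.9^2) = 23.075 m.
R = A/P = 34.928 / 23.075 = 1.5137 m.

1.5137


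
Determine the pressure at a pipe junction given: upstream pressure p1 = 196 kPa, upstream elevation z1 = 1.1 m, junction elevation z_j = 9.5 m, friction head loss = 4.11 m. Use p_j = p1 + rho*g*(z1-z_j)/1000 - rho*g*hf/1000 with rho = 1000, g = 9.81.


Junction pressure: p_j = p1 + rho*g*(z1 - z_j)/1000 - rho*g*hf/1000.
Elevation term = 1000*9.81*(1.1 - 9.5)/1000 = -82.404 kPa.
Friction term = 1000*9.81*4.11/1000 = 40.319 kPa.
p_j = 196 + -82.404 - 40.319 = 73.28 kPa.

73.28


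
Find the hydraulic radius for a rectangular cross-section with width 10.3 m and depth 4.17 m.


For a rectangular section:
Flow area A = b * y = 10.3 * 4.17 = 42.95 m^2.
Wetted perimeter P = b + 2y = 10.3 + 2*4.17 = 18.64 m.
Hydraulic radius R = A/P = 42.95 / 18.64 = 2.3042 m.

2.3042


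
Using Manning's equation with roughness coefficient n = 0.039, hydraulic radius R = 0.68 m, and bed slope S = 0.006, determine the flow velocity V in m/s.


Manning's equation gives V = (1/n) * R^(2/3) * S^(1/2).
First, compute R^(2/3) = 0.68^(2/3) = 0.7733.
Next, S^(1/2) = 0.006^(1/2) = 0.07746.
Then 1/n = 1/0.039 = 25.64.
V = 25.64 * 0.7733 * 0.07746 = 1.5359 m/s.

1.5359


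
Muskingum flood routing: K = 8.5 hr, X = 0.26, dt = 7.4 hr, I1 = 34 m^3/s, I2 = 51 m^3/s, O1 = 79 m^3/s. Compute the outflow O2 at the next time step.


Muskingum coefficients:
denom = 2*K*(1-X) + dt = 2*8.5*(1-0.26) + 7.4 = 19.98.
C0 = (dt - 2*K*X)/denom = (7.4 - 2*8.5*0.26)/19.98 = 0.1491.
C1 = (dt + 2*K*X)/denom = (7.4 + 2*8.5*0.26)/19.98 = 0.5916.
C2 = (2*K*(1-X) - dt)/denom = 0.2593.
O2 = C0*I2 + C1*I1 + C2*O1
   = 0.1491*51 + 0.5916*34 + 0.2593*79
   = 48.2 m^3/s.

48.2


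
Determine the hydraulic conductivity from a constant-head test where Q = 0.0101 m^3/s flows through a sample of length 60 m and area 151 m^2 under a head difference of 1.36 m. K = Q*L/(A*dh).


From K = Q*L / (A*dh):
Numerator: Q*L = 0.0101 * 60 = 0.606.
Denominator: A*dh = 151 * 1.36 = 205.36.
K = 0.606 / 205.36 = 0.002951 m/s.

0.002951


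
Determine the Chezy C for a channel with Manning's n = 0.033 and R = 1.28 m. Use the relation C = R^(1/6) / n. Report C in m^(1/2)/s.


The Chezy coefficient relates to Manning's n through C = R^(1/6) / n.
R^(1/6) = 1.28^(1/6) = 1.042001.
C = 1.042001 / 0.033 = 31.58 m^(1/2)/s.

31.58


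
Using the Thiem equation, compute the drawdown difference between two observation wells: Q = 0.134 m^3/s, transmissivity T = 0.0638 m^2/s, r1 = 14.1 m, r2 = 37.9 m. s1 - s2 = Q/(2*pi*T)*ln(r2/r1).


Thiem equation: s1 - s2 = Q/(2*pi*T) * ln(r2/r1).
ln(r2/r1) = ln(37.9/14.1) = 0.9888.
Q/(2*pi*T) = 0.134 / (2*pi*0.0638) = 0.134 / 0.4009 = 0.3343.
s1 - s2 = 0.3343 * 0.9888 = 0.3305 m.

0.3305


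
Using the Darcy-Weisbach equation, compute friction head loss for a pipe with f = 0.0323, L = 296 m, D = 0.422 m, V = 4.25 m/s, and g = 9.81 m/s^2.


Darcy-Weisbach equation: h_f = f * (L/D) * V^2/(2g).
f * L/D = 0.0323 * 296/0.422 = 22.6559.
V^2/(2g) = 4.25^2 / (2*9.81) = 18.0625 / 19.62 = 0.9206 m.
h_f = 22.6559 * 0.9206 = 20.857 m.

20.857


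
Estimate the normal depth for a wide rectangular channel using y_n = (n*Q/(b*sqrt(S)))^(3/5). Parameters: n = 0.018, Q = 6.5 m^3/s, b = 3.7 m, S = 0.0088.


We use the wide-channel approximation y_n = (n*Q/(b*sqrt(S)))^(3/5).
sqrt(S) = sqrt(0.0088) = 0.093808.
Numerator: n*Q = 0.018 * 6.5 = 0.117.
Denominator: b*sqrt(S) = 3.7 * 0.093808 = 0.34709.
arg = 0.3371.
y_n = 0.3371^(3/5) = 0.5208 m.

0.5208


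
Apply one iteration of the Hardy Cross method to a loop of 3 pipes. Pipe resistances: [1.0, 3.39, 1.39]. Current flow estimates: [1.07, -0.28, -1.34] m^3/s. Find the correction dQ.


Numerator terms (r*Q*|Q|): 1.0*1.07*|1.07| = 1.1449; 3.39*-0.28*|-0.28| = -0.2658; 1.39*-1.34*|-1.34| = -2.4959.
Sum of numerator = -1.6168.
Denominator terms (r*|Q|): 1.0*|1.07| = 1.07; 3.39*|-0.28| = 0.9492; 1.39*|-1.34| = 1.8626.
2 * sum of denominator = 2 * 3.8818 = 7.7636.
dQ = --1.6168 / 7.7636 = 0.2082 m^3/s.

0.2082


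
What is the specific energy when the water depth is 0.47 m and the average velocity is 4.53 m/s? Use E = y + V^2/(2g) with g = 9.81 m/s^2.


Specific energy E = y + V^2/(2g).
Velocity head = V^2/(2g) = 4.53^2 / (2*9.81) = 20.5209 / 19.62 = 1.0459 m.
E = 0.47 + 1.0459 = 1.5159 m.

1.5159


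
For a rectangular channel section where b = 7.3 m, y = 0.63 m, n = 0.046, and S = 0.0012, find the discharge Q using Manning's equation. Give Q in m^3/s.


For a rectangular channel, the cross-sectional area A = b * y = 7.3 * 0.63 = 4.6 m^2.
The wetted perimeter P = b + 2y = 7.3 + 2*0.63 = 8.56 m.
Hydraulic radius R = A/P = 4.6/8.56 = 0.5373 m.
Velocity V = (1/n)*R^(2/3)*S^(1/2) = (1/0.046)*0.5373^(2/3)*0.0012^(1/2) = 0.4977 m/s.
Discharge Q = A * V = 4.6 * 0.4977 = 2.289 m^3/s.

2.289


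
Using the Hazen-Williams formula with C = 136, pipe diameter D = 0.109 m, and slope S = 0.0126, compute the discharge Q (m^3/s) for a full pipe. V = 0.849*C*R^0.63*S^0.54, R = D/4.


For a full circular pipe, R = D/4 = 0.109/4 = 0.0272 m.
V = 0.849 * 136 * 0.0272^0.63 * 0.0126^0.54
  = 0.849 * 136 * 0.103343 * 0.094232
  = 1.1244 m/s.
Pipe area A = pi*D^2/4 = pi*0.109^2/4 = 0.0093 m^2.
Q = A * V = 0.0093 * 1.1244 = 0.0105 m^3/s.

0.0105


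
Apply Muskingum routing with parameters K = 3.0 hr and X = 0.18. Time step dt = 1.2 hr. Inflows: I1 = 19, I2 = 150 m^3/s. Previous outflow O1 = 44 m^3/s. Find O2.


Muskingum coefficients:
denom = 2*K*(1-X) + dt = 2*3.0*(1-0.18) + 1.2 = 6.12.
C0 = (dt - 2*K*X)/denom = (1.2 - 2*3.0*0.18)/6.12 = 0.0196.
C1 = (dt + 2*K*X)/denom = (1.2 + 2*3.0*0.18)/6.12 = 0.3725.
C2 = (2*K*(1-X) - dt)/denom = 0.6078.
O2 = C0*I2 + C1*I1 + C2*O1
   = 0.0196*150 + 0.3725*19 + 0.6078*44
   = 36.76 m^3/s.

36.76


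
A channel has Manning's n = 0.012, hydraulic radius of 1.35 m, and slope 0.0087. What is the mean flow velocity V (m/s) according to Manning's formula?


Manning's equation gives V = (1/n) * R^(2/3) * S^(1/2).
First, compute R^(2/3) = 1.35^(2/3) = 1.2215.
Next, S^(1/2) = 0.0087^(1/2) = 0.093274.
Then 1/n = 1/0.012 = 83.33.
V = 83.33 * 1.2215 * 0.093274 = 9.4944 m/s.

9.4944


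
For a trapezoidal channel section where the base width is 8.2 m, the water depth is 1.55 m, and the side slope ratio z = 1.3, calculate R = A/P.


For a trapezoidal section with side slope z:
A = (b + z*y)*y = (8.2 + 1.3*1.55)*1.55 = 15.833 m^2.
P = b + 2*y*sqrt(1 + z^2) = 8.2 + 2*1.55*sqrt(1 + 1.3^2) = 13.284 m.
R = A/P = 15.833 / 13.284 = 1.1919 m.

1.1919


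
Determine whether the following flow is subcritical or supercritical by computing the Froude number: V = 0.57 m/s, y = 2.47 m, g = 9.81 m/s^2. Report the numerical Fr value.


The Froude number is defined as Fr = V / sqrt(g*y).
g*y = 9.81 * 2.47 = 24.2307.
sqrt(g*y) = sqrt(24.2307) = 4.9225.
Fr = 0.57 / 4.9225 = 0.1158.
Since Fr < 1, the flow is subcritical.

0.1158


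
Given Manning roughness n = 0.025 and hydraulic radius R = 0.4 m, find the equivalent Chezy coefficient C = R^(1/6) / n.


The Chezy coefficient relates to Manning's n through C = R^(1/6) / n.
R^(1/6) = 0.4^(1/6) = 0.858374.
C = 0.858374 / 0.025 = 34.33 m^(1/2)/s.

34.33


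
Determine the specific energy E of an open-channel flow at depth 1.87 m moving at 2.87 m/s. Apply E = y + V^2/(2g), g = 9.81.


Specific energy E = y + V^2/(2g).
Velocity head = V^2/(2g) = 2.87^2 / (2*9.81) = 8.2369 / 19.62 = 0.4198 m.
E = 1.87 + 0.4198 = 2.2898 m.

2.2898


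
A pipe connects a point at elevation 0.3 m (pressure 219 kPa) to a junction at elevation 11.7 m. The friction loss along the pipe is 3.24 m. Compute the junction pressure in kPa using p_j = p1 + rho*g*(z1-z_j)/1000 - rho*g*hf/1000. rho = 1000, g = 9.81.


Junction pressure: p_j = p1 + rho*g*(z1 - z_j)/1000 - rho*g*hf/1000.
Elevation term = 1000*9.81*(0.3 - 11.7)/1000 = -111.834 kPa.
Friction term = 1000*9.81*3.24/1000 = 31.784 kPa.
p_j = 219 + -111.834 - 31.784 = 75.38 kPa.

75.38


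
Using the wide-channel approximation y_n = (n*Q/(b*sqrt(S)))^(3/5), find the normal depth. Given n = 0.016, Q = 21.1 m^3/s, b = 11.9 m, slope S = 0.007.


We use the wide-channel approximation y_n = (n*Q/(b*sqrt(S)))^(3/5).
sqrt(S) = sqrt(0.007) = 0.083666.
Numerator: n*Q = 0.016 * 21.1 = 0.3376.
Denominator: b*sqrt(S) = 11.9 * 0.083666 = 0.995625.
arg = 0.3391.
y_n = 0.3391^(3/5) = 0.5226 m.

0.5226


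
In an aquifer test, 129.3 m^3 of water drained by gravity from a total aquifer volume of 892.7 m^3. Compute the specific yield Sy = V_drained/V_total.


Specific yield Sy = Volume drained / Total volume.
Sy = 129.3 / 892.7
   = 0.1448.

0.1448


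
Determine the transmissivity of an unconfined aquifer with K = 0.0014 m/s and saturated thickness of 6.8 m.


Transmissivity is defined as T = K * h.
T = 0.0014 * 6.8
  = 0.0095 m^2/s.

0.0095


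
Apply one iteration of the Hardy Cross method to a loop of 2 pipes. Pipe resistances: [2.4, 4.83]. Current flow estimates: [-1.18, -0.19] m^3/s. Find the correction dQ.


Numerator terms (r*Q*|Q|): 2.4*-1.18*|-1.18| = -3.3418; 4.83*-0.19*|-0.19| = -0.1744.
Sum of numerator = -3.5161.
Denominator terms (r*|Q|): 2.4*|-1.18| = 2.832; 4.83*|-0.19| = 0.9177.
2 * sum of denominator = 2 * 3.7497 = 7.4994.
dQ = --3.5161 / 7.4994 = 0.4689 m^3/s.

0.4689


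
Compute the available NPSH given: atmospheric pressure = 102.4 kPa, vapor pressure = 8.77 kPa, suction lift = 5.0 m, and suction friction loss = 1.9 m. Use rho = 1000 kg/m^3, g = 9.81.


NPSHa = p_atm/(rho*g) - z_s - hf_s - p_vap/(rho*g).
p_atm/(rho*g) = 102.4*1000 / (1000*9.81) = 10.438 m.
p_vap/(rho*g) = 8.77*1000 / (1000*9.81) = 0.894 m.
NPSHa = 10.438 - 5.0 - 1.9 - 0.894
      = 2.64 m.

2.64


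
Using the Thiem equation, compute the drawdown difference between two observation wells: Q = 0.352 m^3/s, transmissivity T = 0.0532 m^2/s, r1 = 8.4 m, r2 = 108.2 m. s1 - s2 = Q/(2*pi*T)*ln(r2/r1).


Thiem equation: s1 - s2 = Q/(2*pi*T) * ln(r2/r1).
ln(r2/r1) = ln(108.2/8.4) = 2.5557.
Q/(2*pi*T) = 0.352 / (2*pi*0.0532) = 0.352 / 0.3343 = 1.0531.
s1 - s2 = 1.0531 * 2.5557 = 2.6913 m.

2.6913


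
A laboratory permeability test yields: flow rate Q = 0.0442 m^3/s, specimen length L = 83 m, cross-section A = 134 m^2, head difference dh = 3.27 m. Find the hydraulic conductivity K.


From K = Q*L / (A*dh):
Numerator: Q*L = 0.0442 * 83 = 3.6686.
Denominator: A*dh = 134 * 3.27 = 438.18.
K = 3.6686 / 438.18 = 0.008372 m/s.

0.008372


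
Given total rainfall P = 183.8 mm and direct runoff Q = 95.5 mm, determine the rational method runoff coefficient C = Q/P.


The runoff coefficient C = runoff depth / rainfall depth.
C = 95.5 / 183.8
  = 0.5196.

0.5196


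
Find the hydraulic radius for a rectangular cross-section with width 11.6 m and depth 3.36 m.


For a rectangular section:
Flow area A = b * y = 11.6 * 3.36 = 38.98 m^2.
Wetted perimeter P = b + 2y = 11.6 + 2*3.36 = 18.32 m.
Hydraulic radius R = A/P = 38.98 / 18.32 = 2.1275 m.

2.1275


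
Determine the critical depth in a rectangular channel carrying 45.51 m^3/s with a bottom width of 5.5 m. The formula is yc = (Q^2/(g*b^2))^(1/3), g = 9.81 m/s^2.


Using yc = (Q^2 / (g * b^2))^(1/3):
Q^2 = 45.51^2 = 2071.16.
g * b^2 = 9.81 * 5.5^2 = 9.81 * 30.25 = 296.75.
Q^2 / (g*b^2) = 2071.16 / 296.75 = 6.9795.
yc = 6.9795^(1/3) = 1.9111 m.

1.9111


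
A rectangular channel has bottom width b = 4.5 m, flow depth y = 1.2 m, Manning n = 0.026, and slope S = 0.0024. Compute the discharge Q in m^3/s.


For a rectangular channel, the cross-sectional area A = b * y = 4.5 * 1.2 = 5.4 m^2.
The wetted perimeter P = b + 2y = 4.5 + 2*1.2 = 6.9 m.
Hydraulic radius R = A/P = 5.4/6.9 = 0.7826 m.
Velocity V = (1/n)*R^(2/3)*S^(1/2) = (1/0.026)*0.7826^(2/3)*0.0024^(1/2) = 1.6002 m/s.
Discharge Q = A * V = 5.4 * 1.6002 = 8.641 m^3/s.

8.641


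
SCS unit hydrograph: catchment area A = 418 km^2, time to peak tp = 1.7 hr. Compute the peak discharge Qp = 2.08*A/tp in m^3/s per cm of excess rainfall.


SCS formula: Qp = 2.08 * A / tp.
Qp = 2.08 * 418 / 1.7
   = 869.44 / 1.7
   = 511.44 m^3/s per cm.

511.44


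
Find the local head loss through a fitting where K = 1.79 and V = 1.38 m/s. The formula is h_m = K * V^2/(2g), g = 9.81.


Minor loss formula: h_m = K * V^2/(2g).
V^2 = 1.38^2 = 1.9044.
V^2/(2g) = 1.9044 / 19.62 = 0.0971 m.
h_m = 1.79 * 0.0971 = 0.1737 m.

0.1737


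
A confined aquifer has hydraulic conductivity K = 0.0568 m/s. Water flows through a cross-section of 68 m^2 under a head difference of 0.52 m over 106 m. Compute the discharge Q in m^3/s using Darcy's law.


Darcy's law: Q = K * A * i, where i = dh/L.
Hydraulic gradient i = 0.52 / 106 = 0.004906.
Q = 0.0568 * 68 * 0.004906
  = 0.0189 m^3/s.

0.0189


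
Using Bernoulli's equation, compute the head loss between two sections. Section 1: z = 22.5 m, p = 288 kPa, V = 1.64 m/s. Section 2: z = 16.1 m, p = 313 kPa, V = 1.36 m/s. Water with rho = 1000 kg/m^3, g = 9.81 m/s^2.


Total head at each section: H = z + p/(rho*g) + V^2/(2g).
H1 = 22.5 + 288*1000/(1000*9.81) + 1.64^2/(2*9.81)
   = 22.5 + 29.358 + 0.1371
   = 51.995 m.
H2 = 16.1 + 313*1000/(1000*9.81) + 1.36^2/(2*9.81)
   = 16.1 + 31.906 + 0.0943
   = 48.1 m.
h_L = H1 - H2 = 51.995 - 48.1 = 3.894 m.

3.894


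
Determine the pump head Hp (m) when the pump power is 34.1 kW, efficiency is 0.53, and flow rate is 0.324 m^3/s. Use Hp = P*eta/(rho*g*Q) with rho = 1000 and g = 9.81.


Pump head formula: Hp = P * eta / (rho * g * Q).
Numerator: P * eta = 34.1 * 1000 * 0.53 = 18073.0 W.
Denominator: rho * g * Q = 1000 * 9.81 * 0.324 = 3178.44.
Hp = 18073.0 / 3178.44 = 5.69 m.

5.69


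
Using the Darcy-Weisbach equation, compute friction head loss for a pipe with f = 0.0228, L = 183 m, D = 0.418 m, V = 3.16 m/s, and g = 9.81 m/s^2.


Darcy-Weisbach equation: h_f = f * (L/D) * V^2/(2g).
f * L/D = 0.0228 * 183/0.418 = 9.9818.
V^2/(2g) = 3.16^2 / (2*9.81) = 9.9856 / 19.62 = 0.509 m.
h_f = 9.9818 * 0.509 = 5.08 m.

5.08


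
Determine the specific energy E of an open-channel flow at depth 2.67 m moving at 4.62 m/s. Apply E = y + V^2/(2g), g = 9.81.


Specific energy E = y + V^2/(2g).
Velocity head = V^2/(2g) = 4.62^2 / (2*9.81) = 21.3444 / 19.62 = 1.0879 m.
E = 2.67 + 1.0879 = 3.7579 m.

3.7579


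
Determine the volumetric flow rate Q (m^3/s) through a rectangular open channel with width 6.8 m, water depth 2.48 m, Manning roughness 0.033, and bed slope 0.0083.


For a rectangular channel, the cross-sectional area A = b * y = 6.8 * 2.48 = 16.86 m^2.
The wetted perimeter P = b + 2y = 6.8 + 2*2.48 = 11.76 m.
Hydraulic radius R = A/P = 16.86/11.76 = 1.434 m.
Velocity V = (1/n)*R^(2/3)*S^(1/2) = (1/0.033)*1.434^(2/3)*0.0083^(1/2) = 3.5107 m/s.
Discharge Q = A * V = 16.86 * 3.5107 = 59.204 m^3/s.

59.204


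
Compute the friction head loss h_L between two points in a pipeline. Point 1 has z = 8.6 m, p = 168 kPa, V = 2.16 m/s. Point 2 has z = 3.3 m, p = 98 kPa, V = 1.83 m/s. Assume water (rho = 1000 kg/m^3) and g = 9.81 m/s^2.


Total head at each section: H = z + p/(rho*g) + V^2/(2g).
H1 = 8.6 + 168*1000/(1000*9.81) + 2.16^2/(2*9.81)
   = 8.6 + 17.125 + 0.2378
   = 25.963 m.
H2 = 3.3 + 98*1000/(1000*9.81) + 1.83^2/(2*9.81)
   = 3.3 + 9.99 + 0.1707
   = 13.46 m.
h_L = H1 - H2 = 25.963 - 13.46 = 12.503 m.

12.503


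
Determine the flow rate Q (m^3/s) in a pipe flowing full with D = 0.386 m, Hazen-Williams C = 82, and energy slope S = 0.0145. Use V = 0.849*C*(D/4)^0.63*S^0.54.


For a full circular pipe, R = D/4 = 0.386/4 = 0.0965 m.
V = 0.849 * 82 * 0.0965^0.63 * 0.0145^0.54
  = 0.849 * 82 * 0.22922 * 0.101657
  = 1.6222 m/s.
Pipe area A = pi*D^2/4 = pi*0.386^2/4 = 0.117 m^2.
Q = A * V = 0.117 * 1.6222 = 0.1898 m^3/s.

0.1898


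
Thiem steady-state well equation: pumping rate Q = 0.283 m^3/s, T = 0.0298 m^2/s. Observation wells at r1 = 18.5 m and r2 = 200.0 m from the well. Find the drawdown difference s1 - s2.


Thiem equation: s1 - s2 = Q/(2*pi*T) * ln(r2/r1).
ln(r2/r1) = ln(200.0/18.5) = 2.3805.
Q/(2*pi*T) = 0.283 / (2*pi*0.0298) = 0.283 / 0.1872 = 1.5114.
s1 - s2 = 1.5114 * 2.3805 = 3.598 m.

3.598


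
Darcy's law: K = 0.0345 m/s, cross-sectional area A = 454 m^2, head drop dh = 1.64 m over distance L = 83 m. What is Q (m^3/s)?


Darcy's law: Q = K * A * i, where i = dh/L.
Hydraulic gradient i = 1.64 / 83 = 0.019759.
Q = 0.0345 * 454 * 0.019759
  = 0.3095 m^3/s.

0.3095


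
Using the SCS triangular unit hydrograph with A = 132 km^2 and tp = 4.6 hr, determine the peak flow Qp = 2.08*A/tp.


SCS formula: Qp = 2.08 * A / tp.
Qp = 2.08 * 132 / 4.6
   = 274.56 / 4.6
   = 59.69 m^3/s per cm.

59.69


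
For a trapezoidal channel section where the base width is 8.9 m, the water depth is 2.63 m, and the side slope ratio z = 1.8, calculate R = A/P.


For a trapezoidal section with side slope z:
A = (b + z*y)*y = (8.9 + 1.8*2.63)*2.63 = 35.857 m^2.
P = b + 2*y*sqrt(1 + z^2) = 8.9 + 2*2.63*sqrt(1 + 1.8^2) = 19.731 m.
R = A/P = 35.857 / 19.731 = 1.8173 m.

1.8173


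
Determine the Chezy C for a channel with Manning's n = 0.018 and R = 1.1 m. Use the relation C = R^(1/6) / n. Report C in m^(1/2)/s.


The Chezy coefficient relates to Manning's n through C = R^(1/6) / n.
R^(1/6) = 1.1^(1/6) = 1.016012.
C = 1.016012 / 0.018 = 56.45 m^(1/2)/s.

56.45


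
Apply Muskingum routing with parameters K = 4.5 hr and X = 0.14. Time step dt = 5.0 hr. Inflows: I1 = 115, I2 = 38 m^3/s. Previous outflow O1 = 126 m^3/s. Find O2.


Muskingum coefficients:
denom = 2*K*(1-X) + dt = 2*4.5*(1-0.14) + 5.0 = 12.74.
C0 = (dt - 2*K*X)/denom = (5.0 - 2*4.5*0.14)/12.74 = 0.2936.
C1 = (dt + 2*K*X)/denom = (5.0 + 2*4.5*0.14)/12.74 = 0.4914.
C2 = (2*K*(1-X) - dt)/denom = 0.2151.
O2 = C0*I2 + C1*I1 + C2*O1
   = 0.2936*38 + 0.4914*115 + 0.2151*126
   = 94.76 m^3/s.

94.76


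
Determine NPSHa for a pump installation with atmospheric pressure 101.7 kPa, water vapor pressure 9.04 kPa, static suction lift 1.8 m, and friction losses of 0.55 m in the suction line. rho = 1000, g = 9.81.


NPSHa = p_atm/(rho*g) - z_s - hf_s - p_vap/(rho*g).
p_atm/(rho*g) = 101.7*1000 / (1000*9.81) = 10.367 m.
p_vap/(rho*g) = 9.04*1000 / (1000*9.81) = 0.922 m.
NPSHa = 10.367 - 1.8 - 0.55 - 0.922
      = 7.1 m.

7.1


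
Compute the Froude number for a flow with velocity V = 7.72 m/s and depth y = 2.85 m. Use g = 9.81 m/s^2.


The Froude number is defined as Fr = V / sqrt(g*y).
g*y = 9.81 * 2.85 = 27.9585.
sqrt(g*y) = sqrt(27.9585) = 5.2876.
Fr = 7.72 / 5.2876 = 1.46.

1.46


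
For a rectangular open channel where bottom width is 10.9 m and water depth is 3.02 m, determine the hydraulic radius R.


For a rectangular section:
Flow area A = b * y = 10.9 * 3.02 = 32.92 m^2.
Wetted perimeter P = b + 2y = 10.9 + 2*3.02 = 16.94 m.
Hydraulic radius R = A/P = 32.92 / 16.94 = 1.9432 m.

1.9432


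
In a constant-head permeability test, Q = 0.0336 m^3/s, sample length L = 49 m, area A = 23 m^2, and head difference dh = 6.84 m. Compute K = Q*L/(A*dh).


From K = Q*L / (A*dh):
Numerator: Q*L = 0.0336 * 49 = 1.6464.
Denominator: A*dh = 23 * 6.84 = 157.32.
K = 1.6464 / 157.32 = 0.010465 m/s.

0.010465


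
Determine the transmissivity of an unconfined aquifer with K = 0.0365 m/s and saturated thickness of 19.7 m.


Transmissivity is defined as T = K * h.
T = 0.0365 * 19.7
  = 0.719 m^2/s.

0.719


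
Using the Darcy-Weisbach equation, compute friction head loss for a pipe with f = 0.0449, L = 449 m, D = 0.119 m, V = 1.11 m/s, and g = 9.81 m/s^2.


Darcy-Weisbach equation: h_f = f * (L/D) * V^2/(2g).
f * L/D = 0.0449 * 449/0.119 = 169.4126.
V^2/(2g) = 1.11^2 / (2*9.81) = 1.2321 / 19.62 = 0.0628 m.
h_f = 169.4126 * 0.0628 = 10.639 m.

10.639


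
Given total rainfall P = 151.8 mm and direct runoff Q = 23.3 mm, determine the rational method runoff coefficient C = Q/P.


The runoff coefficient C = runoff depth / rainfall depth.
C = 23.3 / 151.8
  = 0.1535.

0.1535


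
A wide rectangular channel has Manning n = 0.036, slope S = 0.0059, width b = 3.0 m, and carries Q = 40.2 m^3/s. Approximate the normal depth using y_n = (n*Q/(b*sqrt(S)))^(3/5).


We use the wide-channel approximation y_n = (n*Q/(b*sqrt(S)))^(3/5).
sqrt(S) = sqrt(0.0059) = 0.076811.
Numerator: n*Q = 0.036 * 40.2 = 1.4472.
Denominator: b*sqrt(S) = 3.0 * 0.076811 = 0.230433.
arg = 6.2803.
y_n = 6.2803^(3/5) = 3.0115 m.

3.0115


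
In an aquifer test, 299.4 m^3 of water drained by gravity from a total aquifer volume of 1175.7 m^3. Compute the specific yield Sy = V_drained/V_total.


Specific yield Sy = Volume drained / Total volume.
Sy = 299.4 / 1175.7
   = 0.2547.

0.2547


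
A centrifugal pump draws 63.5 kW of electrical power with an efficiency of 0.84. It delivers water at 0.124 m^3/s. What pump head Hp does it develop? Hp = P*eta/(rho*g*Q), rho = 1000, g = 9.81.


Pump head formula: Hp = P * eta / (rho * g * Q).
Numerator: P * eta = 63.5 * 1000 * 0.84 = 53340.0 W.
Denominator: rho * g * Q = 1000 * 9.81 * 0.124 = 1216.44.
Hp = 53340.0 / 1216.44 = 43.85 m.

43.85


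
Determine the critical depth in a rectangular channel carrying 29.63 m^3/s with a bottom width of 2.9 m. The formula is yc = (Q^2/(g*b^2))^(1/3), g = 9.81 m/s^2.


Using yc = (Q^2 / (g * b^2))^(1/3):
Q^2 = 29.63^2 = 877.94.
g * b^2 = 9.81 * 2.9^2 = 9.81 * 8.41 = 82.5.
Q^2 / (g*b^2) = 877.94 / 82.5 = 10.6417.
yc = 10.6417^(1/3) = 2.1995 m.

2.1995


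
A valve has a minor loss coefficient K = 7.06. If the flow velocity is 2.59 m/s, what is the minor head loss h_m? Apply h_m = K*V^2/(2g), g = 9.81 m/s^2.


Minor loss formula: h_m = K * V^2/(2g).
V^2 = 2.59^2 = 6.7081.
V^2/(2g) = 6.7081 / 19.62 = 0.3419 m.
h_m = 7.06 * 0.3419 = 2.4138 m.

2.4138


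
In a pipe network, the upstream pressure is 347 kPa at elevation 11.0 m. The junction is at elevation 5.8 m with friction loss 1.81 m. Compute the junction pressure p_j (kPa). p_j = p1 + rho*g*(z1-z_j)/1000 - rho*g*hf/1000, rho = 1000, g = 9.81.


Junction pressure: p_j = p1 + rho*g*(z1 - z_j)/1000 - rho*g*hf/1000.
Elevation term = 1000*9.81*(11.0 - 5.8)/1000 = 51.012 kPa.
Friction term = 1000*9.81*1.81/1000 = 17.756 kPa.
p_j = 347 + 51.012 - 17.756 = 380.26 kPa.

380.26


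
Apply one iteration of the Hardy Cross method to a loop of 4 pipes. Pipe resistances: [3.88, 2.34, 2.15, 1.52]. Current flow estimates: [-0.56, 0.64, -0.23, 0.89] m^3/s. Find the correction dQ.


Numerator terms (r*Q*|Q|): 3.88*-0.56*|-0.56| = -1.2168; 2.34*0.64*|0.64| = 0.9585; 2.15*-0.23*|-0.23| = -0.1137; 1.52*0.89*|0.89| = 1.204.
Sum of numerator = 0.832.
Denominator terms (r*|Q|): 3.88*|-0.56| = 2.1728; 2.34*|0.64| = 1.4976; 2.15*|-0.23| = 0.4945; 1.52*|0.89| = 1.3528.
2 * sum of denominator = 2 * 5.5177 = 11.0354.
dQ = -0.832 / 11.0354 = -0.0754 m^3/s.

-0.0754


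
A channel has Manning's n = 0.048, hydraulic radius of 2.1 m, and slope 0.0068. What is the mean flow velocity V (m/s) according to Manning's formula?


Manning's equation gives V = (1/n) * R^(2/3) * S^(1/2).
First, compute R^(2/3) = 2.1^(2/3) = 1.6399.
Next, S^(1/2) = 0.0068^(1/2) = 0.082462.
Then 1/n = 1/0.048 = 20.83.
V = 20.83 * 1.6399 * 0.082462 = 2.8173 m/s.

2.8173


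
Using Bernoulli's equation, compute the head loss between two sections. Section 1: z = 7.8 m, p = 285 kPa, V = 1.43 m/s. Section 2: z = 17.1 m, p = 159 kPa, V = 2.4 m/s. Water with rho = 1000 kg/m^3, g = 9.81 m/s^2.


Total head at each section: H = z + p/(rho*g) + V^2/(2g).
H1 = 7.8 + 285*1000/(1000*9.81) + 1.43^2/(2*9.81)
   = 7.8 + 29.052 + 0.1042
   = 36.956 m.
H2 = 17.1 + 159*1000/(1000*9.81) + 2.4^2/(2*9.81)
   = 17.1 + 16.208 + 0.2936
   = 33.602 m.
h_L = H1 - H2 = 36.956 - 33.602 = 3.355 m.

3.355


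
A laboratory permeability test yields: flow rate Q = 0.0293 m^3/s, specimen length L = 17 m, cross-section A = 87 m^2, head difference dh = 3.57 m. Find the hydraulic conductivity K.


From K = Q*L / (A*dh):
Numerator: Q*L = 0.0293 * 17 = 0.4981.
Denominator: A*dh = 87 * 3.57 = 310.59.
K = 0.4981 / 310.59 = 0.001604 m/s.

0.001604


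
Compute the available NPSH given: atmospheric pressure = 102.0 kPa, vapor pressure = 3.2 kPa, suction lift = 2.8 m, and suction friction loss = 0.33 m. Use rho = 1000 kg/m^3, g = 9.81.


NPSHa = p_atm/(rho*g) - z_s - hf_s - p_vap/(rho*g).
p_atm/(rho*g) = 102.0*1000 / (1000*9.81) = 10.398 m.
p_vap/(rho*g) = 3.2*1000 / (1000*9.81) = 0.326 m.
NPSHa = 10.398 - 2.8 - 0.33 - 0.326
      = 6.94 m.

6.94


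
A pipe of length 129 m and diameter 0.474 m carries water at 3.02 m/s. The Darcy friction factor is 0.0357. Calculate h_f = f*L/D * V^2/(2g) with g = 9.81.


Darcy-Weisbach equation: h_f = f * (L/D) * V^2/(2g).
f * L/D = 0.0357 * 129/0.474 = 9.7158.
V^2/(2g) = 3.02^2 / (2*9.81) = 9.1204 / 19.62 = 0.4649 m.
h_f = 9.7158 * 0.4649 = 4.516 m.

4.516


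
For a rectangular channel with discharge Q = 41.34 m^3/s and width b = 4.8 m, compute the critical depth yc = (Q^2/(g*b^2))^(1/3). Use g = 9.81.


Using yc = (Q^2 / (g * b^2))^(1/3):
Q^2 = 41.34^2 = 1709.0.
g * b^2 = 9.81 * 4.8^2 = 9.81 * 23.04 = 226.02.
Q^2 / (g*b^2) = 1709.0 / 226.02 = 7.5613.
yc = 7.5613^(1/3) = 1.9627 m.

1.9627


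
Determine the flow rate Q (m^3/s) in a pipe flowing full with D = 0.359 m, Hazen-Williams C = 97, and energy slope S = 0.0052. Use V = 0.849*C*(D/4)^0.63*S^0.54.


For a full circular pipe, R = D/4 = 0.359/4 = 0.0897 m.
V = 0.849 * 97 * 0.0897^0.63 * 0.0052^0.54
  = 0.849 * 97 * 0.218984 * 0.058431
  = 1.0537 m/s.
Pipe area A = pi*D^2/4 = pi*0.359^2/4 = 0.1012 m^2.
Q = A * V = 0.1012 * 1.0537 = 0.1067 m^3/s.

0.1067


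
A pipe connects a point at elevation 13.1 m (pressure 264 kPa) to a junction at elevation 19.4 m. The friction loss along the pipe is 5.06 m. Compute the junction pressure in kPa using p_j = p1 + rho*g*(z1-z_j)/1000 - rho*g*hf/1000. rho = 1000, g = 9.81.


Junction pressure: p_j = p1 + rho*g*(z1 - z_j)/1000 - rho*g*hf/1000.
Elevation term = 1000*9.81*(13.1 - 19.4)/1000 = -61.803 kPa.
Friction term = 1000*9.81*5.06/1000 = 49.639 kPa.
p_j = 264 + -61.803 - 49.639 = 152.56 kPa.

152.56


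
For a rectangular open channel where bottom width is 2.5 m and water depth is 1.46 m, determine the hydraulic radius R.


For a rectangular section:
Flow area A = b * y = 2.5 * 1.46 = 3.65 m^2.
Wetted perimeter P = b + 2y = 2.5 + 2*1.46 = 5.42 m.
Hydraulic radius R = A/P = 3.65 / 5.42 = 0.6734 m.

0.6734


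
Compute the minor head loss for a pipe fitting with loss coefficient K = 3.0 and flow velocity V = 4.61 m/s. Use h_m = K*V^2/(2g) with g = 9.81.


Minor loss formula: h_m = K * V^2/(2g).
V^2 = 4.61^2 = 21.2521.
V^2/(2g) = 21.2521 / 19.62 = 1.0832 m.
h_m = 3.0 * 1.0832 = 3.2496 m.

3.2496


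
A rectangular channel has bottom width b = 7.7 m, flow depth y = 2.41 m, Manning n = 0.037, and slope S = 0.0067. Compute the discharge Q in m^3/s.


For a rectangular channel, the cross-sectional area A = b * y = 7.7 * 2.41 = 18.56 m^2.
The wetted perimeter P = b + 2y = 7.7 + 2*2.41 = 12.52 m.
Hydraulic radius R = A/P = 18.56/12.52 = 1.4822 m.
Velocity V = (1/n)*R^(2/3)*S^(1/2) = (1/0.037)*1.4822^(2/3)*0.0067^(1/2) = 2.8759 m/s.
Discharge Q = A * V = 18.56 * 2.8759 = 53.368 m^3/s.

53.368


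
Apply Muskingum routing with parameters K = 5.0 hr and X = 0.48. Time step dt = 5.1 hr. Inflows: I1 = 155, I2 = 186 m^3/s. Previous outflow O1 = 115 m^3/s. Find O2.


Muskingum coefficients:
denom = 2*K*(1-X) + dt = 2*5.0*(1-0.48) + 5.1 = 10.3.
C0 = (dt - 2*K*X)/denom = (5.1 - 2*5.0*0.48)/10.3 = 0.0291.
C1 = (dt + 2*K*X)/denom = (5.1 + 2*5.0*0.48)/10.3 = 0.9612.
C2 = (2*K*(1-X) - dt)/denom = 0.0097.
O2 = C0*I2 + C1*I1 + C2*O1
   = 0.0291*186 + 0.9612*155 + 0.0097*115
   = 155.51 m^3/s.

155.51


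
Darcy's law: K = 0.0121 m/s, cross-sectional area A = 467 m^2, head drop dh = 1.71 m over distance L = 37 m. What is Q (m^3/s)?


Darcy's law: Q = K * A * i, where i = dh/L.
Hydraulic gradient i = 1.71 / 37 = 0.046216.
Q = 0.0121 * 467 * 0.046216
  = 0.2612 m^3/s.

0.2612


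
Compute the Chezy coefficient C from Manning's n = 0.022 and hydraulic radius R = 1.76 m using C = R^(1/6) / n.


The Chezy coefficient relates to Manning's n through C = R^(1/6) / n.
R^(1/6) = 1.76^(1/6) = 1.0988.
C = 1.0988 / 0.022 = 49.95 m^(1/2)/s.

49.95


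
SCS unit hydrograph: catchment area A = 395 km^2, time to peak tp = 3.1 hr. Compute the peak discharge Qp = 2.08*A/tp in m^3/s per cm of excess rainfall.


SCS formula: Qp = 2.08 * A / tp.
Qp = 2.08 * 395 / 3.1
   = 821.6 / 3.1
   = 265.03 m^3/s per cm.

265.03


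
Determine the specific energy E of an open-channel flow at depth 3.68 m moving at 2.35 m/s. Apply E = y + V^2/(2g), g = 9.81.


Specific energy E = y + V^2/(2g).
Velocity head = V^2/(2g) = 2.35^2 / (2*9.81) = 5.5225 / 19.62 = 0.2815 m.
E = 3.68 + 0.2815 = 3.9615 m.

3.9615


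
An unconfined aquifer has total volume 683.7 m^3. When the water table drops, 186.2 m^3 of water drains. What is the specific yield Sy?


Specific yield Sy = Volume drained / Total volume.
Sy = 186.2 / 683.7
   = 0.2723.

0.2723


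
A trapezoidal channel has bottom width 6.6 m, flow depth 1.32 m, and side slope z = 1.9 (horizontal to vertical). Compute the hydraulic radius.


For a trapezoidal section with side slope z:
A = (b + z*y)*y = (6.6 + 1.9*1.32)*1.32 = 12.023 m^2.
P = b + 2*y*sqrt(1 + z^2) = 6.6 + 2*1.32*sqrt(1 + 1.9^2) = 12.268 m.
R = A/P = 12.023 / 12.268 = 0.98 m.

0.98


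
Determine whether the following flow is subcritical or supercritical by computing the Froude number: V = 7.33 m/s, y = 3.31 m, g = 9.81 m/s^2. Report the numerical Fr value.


The Froude number is defined as Fr = V / sqrt(g*y).
g*y = 9.81 * 3.31 = 32.4711.
sqrt(g*y) = sqrt(32.4711) = 5.6983.
Fr = 7.33 / 5.6983 = 1.2863.
Since Fr > 1, the flow is supercritical.

1.2863


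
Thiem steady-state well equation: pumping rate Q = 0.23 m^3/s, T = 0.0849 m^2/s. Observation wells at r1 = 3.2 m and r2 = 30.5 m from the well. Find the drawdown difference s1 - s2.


Thiem equation: s1 - s2 = Q/(2*pi*T) * ln(r2/r1).
ln(r2/r1) = ln(30.5/3.2) = 2.2546.
Q/(2*pi*T) = 0.23 / (2*pi*0.0849) = 0.23 / 0.5334 = 0.4312.
s1 - s2 = 0.4312 * 2.2546 = 0.9721 m.

0.9721


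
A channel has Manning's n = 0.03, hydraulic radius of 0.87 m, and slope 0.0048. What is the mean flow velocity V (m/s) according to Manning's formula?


Manning's equation gives V = (1/n) * R^(2/3) * S^(1/2).
First, compute R^(2/3) = 0.87^(2/3) = 0.9113.
Next, S^(1/2) = 0.0048^(1/2) = 0.069282.
Then 1/n = 1/0.03 = 33.33.
V = 33.33 * 0.9113 * 0.069282 = 2.1046 m/s.

2.1046


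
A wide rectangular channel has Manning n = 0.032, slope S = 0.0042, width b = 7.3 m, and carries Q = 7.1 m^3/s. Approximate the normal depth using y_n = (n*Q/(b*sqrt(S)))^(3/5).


We use the wide-channel approximation y_n = (n*Q/(b*sqrt(S)))^(3/5).
sqrt(S) = sqrt(0.0042) = 0.064807.
Numerator: n*Q = 0.032 * 7.1 = 0.2272.
Denominator: b*sqrt(S) = 7.3 * 0.064807 = 0.473091.
arg = 0.4802.
y_n = 0.4802^(3/5) = 0.644 m.

0.644


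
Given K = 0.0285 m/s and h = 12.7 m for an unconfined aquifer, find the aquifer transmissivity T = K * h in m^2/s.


Transmissivity is defined as T = K * h.
T = 0.0285 * 12.7
  = 0.3619 m^2/s.

0.3619


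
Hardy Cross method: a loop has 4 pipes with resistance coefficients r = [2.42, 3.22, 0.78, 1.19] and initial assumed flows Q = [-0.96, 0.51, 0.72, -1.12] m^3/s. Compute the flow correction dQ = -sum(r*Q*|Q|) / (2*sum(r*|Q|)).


Numerator terms (r*Q*|Q|): 2.42*-0.96*|-0.96| = -2.2303; 3.22*0.51*|0.51| = 0.8375; 0.78*0.72*|0.72| = 0.4044; 1.19*-1.12*|-1.12| = -1.4927.
Sum of numerator = -2.4811.
Denominator terms (r*|Q|): 2.42*|-0.96| = 2.3232; 3.22*|0.51| = 1.6422; 0.78*|0.72| = 0.5616; 1.19*|-1.12| = 1.3328.
2 * sum of denominator = 2 * 5.8598 = 11.7196.
dQ = --2.4811 / 11.7196 = 0.2117 m^3/s.

0.2117
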